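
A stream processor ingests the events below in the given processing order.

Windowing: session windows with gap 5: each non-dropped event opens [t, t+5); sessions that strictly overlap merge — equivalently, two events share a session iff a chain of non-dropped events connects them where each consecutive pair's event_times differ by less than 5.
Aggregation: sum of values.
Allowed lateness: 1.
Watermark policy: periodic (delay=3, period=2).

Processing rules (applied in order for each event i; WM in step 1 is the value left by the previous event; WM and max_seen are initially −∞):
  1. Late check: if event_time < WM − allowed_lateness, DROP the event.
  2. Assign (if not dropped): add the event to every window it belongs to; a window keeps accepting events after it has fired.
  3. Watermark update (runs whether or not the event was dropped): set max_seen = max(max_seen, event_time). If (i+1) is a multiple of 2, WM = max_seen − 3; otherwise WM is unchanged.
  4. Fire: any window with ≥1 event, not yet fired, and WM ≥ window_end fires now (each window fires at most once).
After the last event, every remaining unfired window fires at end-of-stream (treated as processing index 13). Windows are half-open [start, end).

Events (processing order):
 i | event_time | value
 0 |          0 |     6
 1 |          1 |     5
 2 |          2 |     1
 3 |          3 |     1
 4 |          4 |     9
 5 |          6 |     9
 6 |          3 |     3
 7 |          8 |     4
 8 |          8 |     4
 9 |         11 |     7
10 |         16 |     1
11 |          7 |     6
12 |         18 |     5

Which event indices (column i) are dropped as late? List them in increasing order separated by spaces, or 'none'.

none

i=0 t=0 v=6: → [0,5); WM=−∞
i=1 t=1 v=5: → [0,6); WM=-2
i=2 t=2 v=1: → [0,7); WM=-2
i=3 t=3 v=1: → [0,8); WM=0
i=4 t=4 v=9: → [0,9); WM=0
i=5 t=6 v=9: → [0,11); WM=3
i=6 t=3 v=3: → [0,11); WM=3
i=7 t=8 v=4: → [0,13); WM=5
i=8 t=8 v=4: → [0,13); WM=5
i=9 t=11 v=7: → [0,16); WM=8
i=10 t=16 v=1: → [16,21); WM=8
i=11 t=7 v=6: → [0,16); WM=13
i=12 t=18 v=5: → [16,23); WM=13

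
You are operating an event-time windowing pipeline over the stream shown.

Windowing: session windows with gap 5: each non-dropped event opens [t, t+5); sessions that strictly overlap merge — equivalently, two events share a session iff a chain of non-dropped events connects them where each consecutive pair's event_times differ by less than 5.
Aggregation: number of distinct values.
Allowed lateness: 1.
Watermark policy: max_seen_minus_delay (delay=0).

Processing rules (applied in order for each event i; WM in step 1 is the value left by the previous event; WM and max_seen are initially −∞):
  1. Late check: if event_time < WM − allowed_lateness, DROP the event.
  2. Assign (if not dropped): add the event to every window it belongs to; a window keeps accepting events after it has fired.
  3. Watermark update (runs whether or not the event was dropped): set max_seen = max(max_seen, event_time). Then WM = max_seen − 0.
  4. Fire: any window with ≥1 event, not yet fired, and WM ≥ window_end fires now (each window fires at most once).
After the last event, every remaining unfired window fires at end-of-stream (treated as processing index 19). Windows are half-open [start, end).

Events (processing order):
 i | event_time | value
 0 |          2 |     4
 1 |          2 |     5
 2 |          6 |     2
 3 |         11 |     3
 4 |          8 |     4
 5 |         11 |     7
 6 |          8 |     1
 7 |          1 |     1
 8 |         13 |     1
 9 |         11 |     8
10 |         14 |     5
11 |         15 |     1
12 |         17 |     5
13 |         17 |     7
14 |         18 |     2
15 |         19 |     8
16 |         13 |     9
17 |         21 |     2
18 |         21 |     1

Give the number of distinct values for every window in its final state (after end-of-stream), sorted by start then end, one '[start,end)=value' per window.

i=0 t=2 v=4: → [2,7); WM=2
i=1 t=2 v=5: → [2,7); WM=2
i=2 t=6 v=2: → [2,11); WM=6
i=3 t=11 v=3: → [11,16); WM=11
i=4 t=8 v=4: DROP (t<11-1); WM=11
i=5 t=11 v=7: → [11,16); WM=11
i=6 t=8 v=1: DROP (t<11-1); WM=11
i=7 t=1 v=1: DROP (t<11-1); WM=11
i=8 t=13 v=1: → [11,18); WM=13
i=9 t=11 v=8: DROP (t<13-1); WM=13
i=10 t=14 v=5: → [11,19); WM=14
i=11 t=15 v=1: → [11,20); WM=15
i=12 t=17 v=5: → [11,22); WM=17
i=13 t=17 v=7: → [11,22); WM=17
i=14 t=18 v=2: → [11,23); WM=18
i=15 t=19 v=8: → [11,24); WM=19
i=16 t=13 v=9: DROP (t<19-1); WM=19
i=17 t=21 v=2: → [11,26); WM=21
i=18 t=21 v=1: → [11,26); WM=21

[2,11)=3 [11,26)=6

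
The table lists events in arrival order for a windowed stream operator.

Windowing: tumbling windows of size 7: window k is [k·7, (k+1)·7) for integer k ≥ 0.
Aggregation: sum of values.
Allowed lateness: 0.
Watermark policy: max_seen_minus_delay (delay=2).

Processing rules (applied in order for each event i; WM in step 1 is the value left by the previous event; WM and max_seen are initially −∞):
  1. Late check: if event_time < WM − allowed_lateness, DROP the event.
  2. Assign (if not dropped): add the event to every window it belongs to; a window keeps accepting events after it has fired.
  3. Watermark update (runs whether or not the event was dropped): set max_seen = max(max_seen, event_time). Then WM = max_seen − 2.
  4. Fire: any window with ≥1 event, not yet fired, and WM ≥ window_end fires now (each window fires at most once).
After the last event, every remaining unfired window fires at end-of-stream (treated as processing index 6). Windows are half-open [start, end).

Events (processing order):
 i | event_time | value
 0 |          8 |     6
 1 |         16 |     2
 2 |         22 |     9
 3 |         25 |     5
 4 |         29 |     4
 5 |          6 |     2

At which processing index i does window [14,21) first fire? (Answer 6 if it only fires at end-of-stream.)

3

i=0 t=8 v=6: → [7,14); WM=6
i=1 t=16 v=2: → [14,21); WM=14; [7,14) fires=6
i=2 t=22 v=9: → [21,28); WM=20
i=3 t=25 v=5: → [21,28); WM=23; [14,21) fires=2
i=4 t=29 v=4: → [28,35); WM=27
i=5 t=6 v=2: DROP (t<27-0); WM=27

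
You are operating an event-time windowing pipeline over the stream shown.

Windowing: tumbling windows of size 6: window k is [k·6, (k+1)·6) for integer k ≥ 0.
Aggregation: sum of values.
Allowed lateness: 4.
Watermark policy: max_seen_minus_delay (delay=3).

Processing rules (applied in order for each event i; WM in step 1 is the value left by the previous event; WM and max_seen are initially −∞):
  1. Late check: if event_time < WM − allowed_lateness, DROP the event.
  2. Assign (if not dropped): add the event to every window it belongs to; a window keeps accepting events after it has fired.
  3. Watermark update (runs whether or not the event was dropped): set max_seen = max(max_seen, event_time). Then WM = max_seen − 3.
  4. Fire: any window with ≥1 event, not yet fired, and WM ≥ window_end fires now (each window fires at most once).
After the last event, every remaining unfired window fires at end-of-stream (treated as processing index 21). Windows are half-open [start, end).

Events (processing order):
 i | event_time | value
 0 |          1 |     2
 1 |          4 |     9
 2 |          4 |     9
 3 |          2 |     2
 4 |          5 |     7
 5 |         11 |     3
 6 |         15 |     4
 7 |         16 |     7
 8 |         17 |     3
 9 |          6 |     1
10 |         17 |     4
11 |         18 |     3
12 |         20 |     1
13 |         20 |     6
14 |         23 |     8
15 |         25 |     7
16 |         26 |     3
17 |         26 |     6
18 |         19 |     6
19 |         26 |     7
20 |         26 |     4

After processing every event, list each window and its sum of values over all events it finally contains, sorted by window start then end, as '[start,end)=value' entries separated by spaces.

[0,6)=29 [6,12)=3 [12,18)=18 [18,24)=24 [24,30)=27

i=0 t=1 v=2: → [0,6); WM=-2
i=1 t=4 v=9: → [0,6); WM=1
i=2 t=4 v=9: → [0,6); WM=1
i=3 t=2 v=2: → [0,6); WM=1
i=4 t=5 v=7: → [0,6); WM=2
i=5 t=11 v=3: → [6,12); WM=8; [0,6) fires=29
i=6 t=15 v=4: → [12,18); WM=12; [6,12) fires=3
i=7 t=16 v=7: → [12,18); WM=13
i=8 t=17 v=3: → [12,18); WM=14
i=9 t=6 v=1: DROP (t<14-4); WM=14
i=10 t=17 v=4: → [12,18); WM=14
i=11 t=18 v=3: → [18,24); WM=15
i=12 t=20 v=1: → [18,24); WM=17
i=13 t=20 v=6: → [18,24); WM=17
i=14 t=23 v=8: → [18,24); WM=20; [12,18) fires=18
i=15 t=25 v=7: → [24,30); WM=22
i=16 t=26 v=3: → [24,30); WM=23
i=17 t=26 v=6: → [24,30); WM=23
i=18 t=19 v=6: → [18,24); WM=23
i=19 t=26 v=7: → [24,30); WM=23
i=20 t=26 v=4: → [24,30); WM=23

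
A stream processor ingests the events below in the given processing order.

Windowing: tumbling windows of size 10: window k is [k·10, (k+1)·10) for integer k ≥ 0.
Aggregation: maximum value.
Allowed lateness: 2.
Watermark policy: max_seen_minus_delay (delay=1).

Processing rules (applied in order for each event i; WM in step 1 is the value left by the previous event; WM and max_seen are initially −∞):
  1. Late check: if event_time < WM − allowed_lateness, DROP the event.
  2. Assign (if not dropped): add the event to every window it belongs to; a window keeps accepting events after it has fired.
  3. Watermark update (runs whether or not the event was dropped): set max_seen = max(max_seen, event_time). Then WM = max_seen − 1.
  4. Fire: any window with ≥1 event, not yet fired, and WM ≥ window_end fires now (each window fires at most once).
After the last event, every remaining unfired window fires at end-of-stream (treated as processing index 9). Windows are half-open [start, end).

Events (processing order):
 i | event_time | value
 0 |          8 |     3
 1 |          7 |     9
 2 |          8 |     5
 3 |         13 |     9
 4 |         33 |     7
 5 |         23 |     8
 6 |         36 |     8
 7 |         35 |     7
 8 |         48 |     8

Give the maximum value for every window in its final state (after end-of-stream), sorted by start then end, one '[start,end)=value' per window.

i=0 t=8 v=3: → [0,10); WM=7
i=1 t=7 v=9: → [0,10); WM=7
i=2 t=8 v=5: → [0,10); WM=7
i=3 t=13 v=9: → [10,20); WM=12; [0,10) fires=9
i=4 t=33 v=7: → [30,40); WM=32; [10,20) fires=9
i=5 t=23 v=8: DROP (t<32-2); WM=32
i=6 t=36 v=8: → [30,40); WM=35
i=7 t=35 v=7: → [30,40); WM=35
i=8 t=48 v=8: → [40,50); WM=47; [30,40) fires=8

[0,10)=9 [10,20)=9 [30,40)=8 [40,50)=8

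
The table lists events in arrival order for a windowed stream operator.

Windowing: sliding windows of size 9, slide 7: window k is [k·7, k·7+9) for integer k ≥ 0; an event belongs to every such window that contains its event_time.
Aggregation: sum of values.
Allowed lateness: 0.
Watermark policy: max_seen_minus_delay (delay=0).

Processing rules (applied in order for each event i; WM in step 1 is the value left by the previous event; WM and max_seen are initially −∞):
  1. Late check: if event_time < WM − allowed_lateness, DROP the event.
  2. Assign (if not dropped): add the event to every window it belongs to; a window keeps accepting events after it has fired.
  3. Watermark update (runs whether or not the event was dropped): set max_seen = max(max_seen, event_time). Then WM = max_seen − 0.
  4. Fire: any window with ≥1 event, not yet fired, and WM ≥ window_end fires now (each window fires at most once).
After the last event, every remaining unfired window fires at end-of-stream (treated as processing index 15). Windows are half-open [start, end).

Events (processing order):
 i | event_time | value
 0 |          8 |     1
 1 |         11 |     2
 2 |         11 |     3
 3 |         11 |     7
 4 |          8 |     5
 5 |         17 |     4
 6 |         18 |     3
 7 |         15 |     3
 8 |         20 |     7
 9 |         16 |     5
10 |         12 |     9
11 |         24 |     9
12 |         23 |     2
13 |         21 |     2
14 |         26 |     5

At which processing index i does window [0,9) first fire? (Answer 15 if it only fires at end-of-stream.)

i=0 t=8 v=1: → [7,16),[0,9); WM=8
i=1 t=11 v=2: → [7,16); WM=11; [0,9) fires=1
i=2 t=11 v=3: → [7,16); WM=11
i=3 t=11 v=7: → [7,16); WM=11
i=4 t=8 v=5: DROP (t<11-0); WM=11
i=5 t=17 v=4: → [14,23); WM=17; [7,16) fires=13
i=6 t=18 v=3: → [14,23); WM=18
i=7 t=15 v=3: DROP (t<18-0); WM=18
i=8 t=20 v=7: → [14,23); WM=20
i=9 t=16 v=5: DROP (t<20-0); WM=20
i=10 t=12 v=9: DROP (t<20-0); WM=20
i=11 t=24 v=9: → [21,30); WM=24; [14,23) fires=14
i=12 t=23 v=2: DROP (t<24-0); WM=24
i=13 t=21 v=2: DROP (t<24-0); WM=24
i=14 t=26 v=5: → [21,30); WM=26

1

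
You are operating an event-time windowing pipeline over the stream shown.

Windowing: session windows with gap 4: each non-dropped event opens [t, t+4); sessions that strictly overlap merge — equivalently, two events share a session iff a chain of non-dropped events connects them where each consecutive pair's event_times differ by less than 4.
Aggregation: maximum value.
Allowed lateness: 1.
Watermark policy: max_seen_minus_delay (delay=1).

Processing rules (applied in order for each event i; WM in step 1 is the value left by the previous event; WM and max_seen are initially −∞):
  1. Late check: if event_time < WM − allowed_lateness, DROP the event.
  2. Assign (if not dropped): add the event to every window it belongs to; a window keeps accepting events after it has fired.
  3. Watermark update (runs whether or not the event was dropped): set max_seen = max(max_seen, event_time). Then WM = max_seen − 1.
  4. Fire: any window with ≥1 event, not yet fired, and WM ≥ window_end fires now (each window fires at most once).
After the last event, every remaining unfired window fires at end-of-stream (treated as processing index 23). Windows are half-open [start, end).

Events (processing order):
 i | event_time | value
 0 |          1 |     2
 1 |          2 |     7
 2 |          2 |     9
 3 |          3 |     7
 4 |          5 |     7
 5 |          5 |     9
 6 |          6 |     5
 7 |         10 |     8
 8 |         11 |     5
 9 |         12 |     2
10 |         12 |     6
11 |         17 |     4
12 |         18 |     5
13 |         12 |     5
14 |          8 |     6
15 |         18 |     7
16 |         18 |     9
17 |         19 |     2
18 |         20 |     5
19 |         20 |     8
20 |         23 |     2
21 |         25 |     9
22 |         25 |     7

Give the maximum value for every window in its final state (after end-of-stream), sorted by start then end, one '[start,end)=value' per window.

[1,10)=9 [10,16)=8 [17,29)=9

i=0 t=1 v=2: → [1,5); WM=0
i=1 t=2 v=7: → [1,6); WM=1
i=2 t=2 v=9: → [1,6); WM=1
i=3 t=3 v=7: → [1,7); WM=2
i=4 t=5 v=7: → [1,9); WM=4
i=5 t=5 v=9: → [1,9); WM=4
i=6 t=6 v=5: → [1,10); WM=5
i=7 t=10 v=8: → [10,14); WM=9
i=8 t=11 v=5: → [10,15); WM=10
i=9 t=12 v=2: → [10,16); WM=11
i=10 t=12 v=6: → [10,16); WM=11
i=11 t=17 v=4: → [17,21); WM=16
i=12 t=18 v=5: → [17,22); WM=17
i=13 t=12 v=5: DROP (t<17-1); WM=17
i=14 t=8 v=6: DROP (t<17-1); WM=17
i=15 t=18 v=7: → [17,22); WM=17
i=16 t=18 v=9: → [17,22); WM=17
i=17 t=19 v=2: → [17,23); WM=18
i=18 t=20 v=5: → [17,24); WM=19
i=19 t=20 v=8: → [17,24); WM=19
i=20 t=23 v=2: → [17,27); WM=22
i=21 t=25 v=9: → [17,29); WM=24
i=22 t=25 v=7: → [17,29); WM=24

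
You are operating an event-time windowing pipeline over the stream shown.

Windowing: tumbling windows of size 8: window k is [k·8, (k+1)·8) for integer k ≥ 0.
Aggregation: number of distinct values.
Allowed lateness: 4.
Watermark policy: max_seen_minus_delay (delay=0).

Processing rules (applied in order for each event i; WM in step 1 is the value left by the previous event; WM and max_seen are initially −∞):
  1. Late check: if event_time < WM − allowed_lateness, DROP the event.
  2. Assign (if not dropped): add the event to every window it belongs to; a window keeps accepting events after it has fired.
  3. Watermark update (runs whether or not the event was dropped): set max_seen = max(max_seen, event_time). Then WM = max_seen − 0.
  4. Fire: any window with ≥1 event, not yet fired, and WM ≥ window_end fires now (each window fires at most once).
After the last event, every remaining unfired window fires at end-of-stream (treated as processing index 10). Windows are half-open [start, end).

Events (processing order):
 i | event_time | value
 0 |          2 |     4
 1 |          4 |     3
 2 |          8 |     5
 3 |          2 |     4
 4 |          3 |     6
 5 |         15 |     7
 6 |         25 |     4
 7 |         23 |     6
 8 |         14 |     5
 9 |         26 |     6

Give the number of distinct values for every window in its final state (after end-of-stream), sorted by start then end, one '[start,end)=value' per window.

[0,8)=2 [8,16)=2 [16,24)=1 [24,32)=2

i=0 t=2 v=4: → [0,8); WM=2
i=1 t=4 v=3: → [0,8); WM=4
i=2 t=8 v=5: → [8,16); WM=8; [0,8) fires=2
i=3 t=2 v=4: DROP (t<8-4); WM=8
i=4 t=3 v=6: DROP (t<8-4); WM=8
i=5 t=15 v=7: → [8,16); WM=15
i=6 t=25 v=4: → [24,32); WM=25; [8,16) fires=2
i=7 t=23 v=6: → [16,24); WM=25; [16,24) fires=1
i=8 t=14 v=5: DROP (t<25-4); WM=25
i=9 t=26 v=6: → [24,32); WM=26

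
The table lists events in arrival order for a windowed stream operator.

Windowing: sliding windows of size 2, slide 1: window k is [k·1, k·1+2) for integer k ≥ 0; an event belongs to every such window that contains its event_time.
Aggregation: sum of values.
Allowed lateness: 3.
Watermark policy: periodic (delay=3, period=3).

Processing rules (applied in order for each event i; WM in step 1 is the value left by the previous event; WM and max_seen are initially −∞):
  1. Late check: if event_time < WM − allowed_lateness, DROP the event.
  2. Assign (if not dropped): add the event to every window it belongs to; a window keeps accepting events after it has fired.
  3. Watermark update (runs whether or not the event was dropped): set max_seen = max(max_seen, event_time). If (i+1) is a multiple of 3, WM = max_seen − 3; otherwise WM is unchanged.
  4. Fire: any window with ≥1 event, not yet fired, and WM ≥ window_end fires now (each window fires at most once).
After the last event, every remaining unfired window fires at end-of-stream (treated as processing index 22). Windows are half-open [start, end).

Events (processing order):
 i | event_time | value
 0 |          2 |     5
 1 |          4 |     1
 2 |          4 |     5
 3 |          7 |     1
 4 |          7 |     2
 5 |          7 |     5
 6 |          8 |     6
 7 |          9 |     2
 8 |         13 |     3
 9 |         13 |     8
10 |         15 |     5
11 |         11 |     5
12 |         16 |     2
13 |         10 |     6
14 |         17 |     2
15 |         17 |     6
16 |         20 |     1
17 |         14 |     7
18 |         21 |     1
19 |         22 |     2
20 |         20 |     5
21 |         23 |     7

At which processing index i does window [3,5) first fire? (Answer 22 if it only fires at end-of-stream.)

i=0 t=2 v=5: → [2,4),[1,3); WM=−∞
i=1 t=4 v=1: → [4,6),[3,5); WM=−∞
i=2 t=4 v=5: → [4,6),[3,5); WM=1
i=3 t=7 v=1: → [7,9),[6,8); WM=1
i=4 t=7 v=2: → [7,9),[6,8); WM=1
i=5 t=7 v=5: → [7,9),[6,8); WM=4; [1,3) fires=5 [2,4) fires=5
i=6 t=8 v=6: → [8,10),[7,9); WM=4
i=7 t=9 v=2: → [9,11),[8,10); WM=4
i=8 t=13 v=3: → [13,15),[12,14); WM=10; [3,5) fires=6 [4,6) fires=6 [6,8) fires=8 [7,9) fires=14 [8,10) fires=8
i=9 t=13 v=8: → [13,15),[12,14); WM=10
i=10 t=15 v=5: → [15,17),[14,16); WM=10
i=11 t=11 v=5: → [11,13),[10,12); WM=12; [9,11) fires=2 [10,12) fires=5
i=12 t=16 v=2: → [16,18),[15,17); WM=12
i=13 t=10 v=6: → [10,12),[9,11); WM=12
i=14 t=17 v=2: → [17,19),[16,18); WM=14; [11,13) fires=5 [12,14) fires=11
i=15 t=17 v=6: → [17,19),[16,18); WM=14
i=16 t=20 v=1: → [20,22),[19,21); WM=14
i=17 t=14 v=7: → [14,16),[13,15); WM=17; [13,15) fires=18 [14,16) fires=12 [15,17) fires=7
i=18 t=21 v=1: → [21,23),[20,22); WM=17
i=19 t=22 v=2: → [22,24),[21,23); WM=17
i=20 t=20 v=5: → [20,22),[19,21); WM=19; [16,18) fires=10 [17,19) fires=8
i=21 t=23 v=7: → [23,25),[22,24); WM=19

8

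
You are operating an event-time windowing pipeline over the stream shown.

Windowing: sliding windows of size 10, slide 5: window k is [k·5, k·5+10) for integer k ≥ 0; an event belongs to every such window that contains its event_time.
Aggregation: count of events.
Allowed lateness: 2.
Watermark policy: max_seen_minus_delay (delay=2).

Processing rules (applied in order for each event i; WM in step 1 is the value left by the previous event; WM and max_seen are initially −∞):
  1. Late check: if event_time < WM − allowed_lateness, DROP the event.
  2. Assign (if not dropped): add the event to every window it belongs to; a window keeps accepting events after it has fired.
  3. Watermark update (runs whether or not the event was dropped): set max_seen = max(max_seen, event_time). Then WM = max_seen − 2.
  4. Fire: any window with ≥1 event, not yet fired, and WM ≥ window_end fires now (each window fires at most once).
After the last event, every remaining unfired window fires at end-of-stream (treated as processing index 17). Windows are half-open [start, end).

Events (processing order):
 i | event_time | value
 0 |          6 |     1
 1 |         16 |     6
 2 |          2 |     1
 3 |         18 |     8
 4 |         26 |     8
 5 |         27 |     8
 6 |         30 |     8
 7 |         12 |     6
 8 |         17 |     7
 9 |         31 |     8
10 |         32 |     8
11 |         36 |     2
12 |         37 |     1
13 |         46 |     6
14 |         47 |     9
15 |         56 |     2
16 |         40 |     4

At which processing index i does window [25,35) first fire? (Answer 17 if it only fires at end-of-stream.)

12

i=0 t=6 v=1: → [5,15),[0,10); WM=4
i=1 t=16 v=6: → [15,25),[10,20); WM=14; [0,10) fires=1
i=2 t=2 v=1: DROP (t<14-2); WM=14
i=3 t=18 v=8: → [15,25),[10,20); WM=16; [5,15) fires=1
i=4 t=26 v=8: → [25,35),[20,30); WM=24; [10,20) fires=2
i=5 t=27 v=8: → [25,35),[20,30); WM=25; [15,25) fires=2
i=6 t=30 v=8: → [30,40),[25,35); WM=28
i=7 t=12 v=6: DROP (t<28-2); WM=28
i=8 t=17 v=7: DROP (t<28-2); WM=28
i=9 t=31 v=8: → [30,40),[25,35); WM=29
i=10 t=32 v=8: → [30,40),[25,35); WM=30; [20,30) fires=2
i=11 t=36 v=2: → [35,45),[30,40); WM=34
i=12 t=37 v=1: → [35,45),[30,40); WM=35; [25,35) fires=5
i=13 t=46 v=6: → [45,55),[40,50); WM=44; [30,40) fires=5
i=14 t=47 v=9: → [45,55),[40,50); WM=45; [35,45) fires=2
i=15 t=56 v=2: → [55,65),[50,60); WM=54; [40,50) fires=2
i=16 t=40 v=4: DROP (t<54-2); WM=54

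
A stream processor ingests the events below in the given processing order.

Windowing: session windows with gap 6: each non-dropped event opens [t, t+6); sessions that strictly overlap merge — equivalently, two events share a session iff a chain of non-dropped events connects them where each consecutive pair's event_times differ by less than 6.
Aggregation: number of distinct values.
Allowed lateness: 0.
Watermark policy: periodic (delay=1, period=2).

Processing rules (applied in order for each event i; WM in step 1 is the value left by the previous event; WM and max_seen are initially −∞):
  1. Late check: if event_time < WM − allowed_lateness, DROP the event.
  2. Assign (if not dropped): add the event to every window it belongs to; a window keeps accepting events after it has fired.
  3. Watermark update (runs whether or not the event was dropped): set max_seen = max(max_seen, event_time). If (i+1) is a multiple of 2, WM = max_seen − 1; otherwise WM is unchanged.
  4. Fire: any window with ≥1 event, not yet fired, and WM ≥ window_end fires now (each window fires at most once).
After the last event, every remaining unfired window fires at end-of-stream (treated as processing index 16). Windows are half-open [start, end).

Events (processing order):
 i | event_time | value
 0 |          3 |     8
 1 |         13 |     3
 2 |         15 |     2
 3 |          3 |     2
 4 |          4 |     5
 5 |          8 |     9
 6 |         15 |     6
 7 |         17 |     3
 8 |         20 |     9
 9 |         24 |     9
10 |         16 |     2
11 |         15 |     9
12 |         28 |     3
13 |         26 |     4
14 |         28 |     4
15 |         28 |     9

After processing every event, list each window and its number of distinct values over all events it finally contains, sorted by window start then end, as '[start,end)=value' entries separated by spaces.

i=0 t=3 v=8: → [3,9); WM=−∞
i=1 t=13 v=3: → [13,19); WM=12
i=2 t=15 v=2: → [13,21); WM=12
i=3 t=3 v=2: DROP (t<12-0); WM=14
i=4 t=4 v=5: DROP (t<14-0); WM=14
i=5 t=8 v=9: DROP (t<14-0); WM=14
i=6 t=15 v=6: → [13,21); WM=14
i=7 t=17 v=3: → [13,23); WM=16
i=8 t=20 v=9: → [13,26); WM=16
i=9 t=24 v=9: → [13,30); WM=23
i=10 t=16 v=2: DROP (t<23-0); WM=23
i=11 t=15 v=9: DROP (t<23-0); WM=23
i=12 t=28 v=3: → [13,34); WM=23
i=13 t=26 v=4: → [13,34); WM=27
i=14 t=28 v=4: → [13,34); WM=27
i=15 t=28 v=9: → [13,34); WM=27

[3,9)=1 [13,34)=5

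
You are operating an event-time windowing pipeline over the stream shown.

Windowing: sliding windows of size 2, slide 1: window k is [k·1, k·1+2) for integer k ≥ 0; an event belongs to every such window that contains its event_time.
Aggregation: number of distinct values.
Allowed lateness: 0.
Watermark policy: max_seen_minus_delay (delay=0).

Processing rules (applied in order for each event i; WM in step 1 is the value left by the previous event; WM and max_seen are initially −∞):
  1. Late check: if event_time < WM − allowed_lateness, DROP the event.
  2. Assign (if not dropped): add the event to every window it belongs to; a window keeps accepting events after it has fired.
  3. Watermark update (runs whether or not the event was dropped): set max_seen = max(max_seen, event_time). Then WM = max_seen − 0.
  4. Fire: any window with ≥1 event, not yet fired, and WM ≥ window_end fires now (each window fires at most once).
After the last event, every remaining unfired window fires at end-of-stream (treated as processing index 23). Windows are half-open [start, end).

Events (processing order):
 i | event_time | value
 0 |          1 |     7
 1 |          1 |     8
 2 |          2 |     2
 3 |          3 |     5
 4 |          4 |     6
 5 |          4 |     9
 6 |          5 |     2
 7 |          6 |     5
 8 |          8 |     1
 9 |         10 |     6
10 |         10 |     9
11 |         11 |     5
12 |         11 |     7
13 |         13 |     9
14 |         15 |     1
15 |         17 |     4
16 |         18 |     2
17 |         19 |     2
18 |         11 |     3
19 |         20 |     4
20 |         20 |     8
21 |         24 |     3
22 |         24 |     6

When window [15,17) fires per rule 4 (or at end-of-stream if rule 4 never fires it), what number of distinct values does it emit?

1

i=0 t=1 v=7: → [1,3),[0,2); WM=1
i=1 t=1 v=8: → [1,3),[0,2); WM=1
i=2 t=2 v=2: → [2,4),[1,3); WM=2; [0,2) fires=2
i=3 t=3 v=5: → [3,5),[2,4); WM=3; [1,3) fires=3
i=4 t=4 v=6: → [4,6),[3,5); WM=4; [2,4) fires=2
i=5 t=4 v=9: → [4,6),[3,5); WM=4
i=6 t=5 v=2: → [5,7),[4,6); WM=5; [3,5) fires=3
i=7 t=6 v=5: → [6,8),[5,7); WM=6; [4,6) fires=3
i=8 t=8 v=1: → [8,10),[7,9); WM=8; [5,7) fires=2 [6,8) fires=1
i=9 t=10 v=6: → [10,12),[9,11); WM=10; [7,9) fires=1 [8,10) fires=1
i=10 t=10 v=9: → [10,12),[9,11); WM=10
i=11 t=11 v=5: → [11,13),[10,12); WM=11; [9,11) fires=2
i=12 t=11 v=7: → [11,13),[10,12); WM=11
i=13 t=13 v=9: → [13,15),[12,14); WM=13; [10,12) fires=4 [11,13) fires=2
i=14 t=15 v=1: → [15,17),[14,16); WM=15; [12,14) fires=1 [13,15) fires=1
i=15 t=17 v=4: → [17,19),[16,18); WM=17; [14,16) fires=1 [15,17) fires=1
i=16 t=18 v=2: → [18,20),[17,19); WM=18; [16,18) fires=1
i=17 t=19 v=2: → [19,21),[18,20); WM=19; [17,19) fires=2
i=18 t=11 v=3: DROP (t<19-0); WM=19
i=19 t=20 v=4: → [20,22),[19,21); WM=20; [18,20) fires=1
i=20 t=20 v=8: → [20,22),[19,21); WM=20
i=21 t=24 v=3: → [24,26),[23,25); WM=24; [19,21) fires=3 [20,22) fires=2
i=22 t=24 v=6: → [24,26),[23,25); WM=24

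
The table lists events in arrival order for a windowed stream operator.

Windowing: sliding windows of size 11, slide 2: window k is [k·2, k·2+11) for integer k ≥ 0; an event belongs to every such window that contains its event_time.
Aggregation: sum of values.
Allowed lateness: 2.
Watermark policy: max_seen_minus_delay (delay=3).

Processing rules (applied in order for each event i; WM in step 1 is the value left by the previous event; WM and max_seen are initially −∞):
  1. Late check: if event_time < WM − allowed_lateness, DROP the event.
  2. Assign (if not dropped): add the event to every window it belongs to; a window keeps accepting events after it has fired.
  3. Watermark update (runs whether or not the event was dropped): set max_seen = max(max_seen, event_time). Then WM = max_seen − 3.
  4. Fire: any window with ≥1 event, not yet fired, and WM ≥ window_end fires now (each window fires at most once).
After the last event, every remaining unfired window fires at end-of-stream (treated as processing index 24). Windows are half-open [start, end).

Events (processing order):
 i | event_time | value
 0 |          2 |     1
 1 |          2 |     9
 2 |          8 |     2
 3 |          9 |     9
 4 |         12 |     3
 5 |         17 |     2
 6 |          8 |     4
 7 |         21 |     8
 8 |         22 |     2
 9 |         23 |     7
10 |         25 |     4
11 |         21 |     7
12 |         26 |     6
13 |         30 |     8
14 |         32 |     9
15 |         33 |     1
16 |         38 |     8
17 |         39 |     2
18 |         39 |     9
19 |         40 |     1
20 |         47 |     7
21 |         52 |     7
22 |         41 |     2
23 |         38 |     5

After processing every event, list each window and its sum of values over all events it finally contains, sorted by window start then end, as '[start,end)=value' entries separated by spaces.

i=0 t=2 v=1: → [2,13),[0,11); WM=-1
i=1 t=2 v=9: → [2,13),[0,11); WM=-1
i=2 t=8 v=2: → [8,19),[6,17),[4,15),[2,13),[0,11); WM=5
i=3 t=9 v=9: → [8,19),[6,17),[4,15),[2,13),[0,11); WM=6
i=4 t=12 v=3: → [12,23),[10,21),[8,19),[6,17),[4,15),[2,13); WM=9
i=5 t=17 v=2: → [16,27),[14,25),[12,23),[10,21),[8,19); WM=14; [0,11) fires=21 [2,13) fires=24
i=6 t=8 v=4: DROP (t<14-2); WM=14
i=7 t=21 v=8: → [20,31),[18,29),[16,27),[14,25),[12,23); WM=18; [4,15) fires=14 [6,17) fires=14
i=8 t=22 v=2: → [22,33),[20,31),[18,29),[16,27),[14,25),[12,23); WM=19; [8,19) fires=16
i=9 t=23 v=7: → [22,33),[20,31),[18,29),[16,27),[14,25); WM=20
i=10 t=25 v=4: → [24,35),[22,33),[20,31),[18,29),[16,27); WM=22; [10,21) fires=5
i=11 t=21 v=7: → [20,31),[18,29),[16,27),[14,25),[12,23); WM=22
i=12 t=26 v=6: → [26,37),[24,35),[22,33),[20,31),[18,29),[16,27); WM=23; [12,23) fires=22
i=13 t=30 v=8: → [30,41),[28,39),[26,37),[24,35),[22,33),[20,31); WM=27; [14,25) fires=26 [16,27) fires=36
i=14 t=32 v=9: → [32,43),[30,41),[28,39),[26,37),[24,35),[22,33); WM=29; [18,29) fires=34
i=15 t=33 v=1: → [32,43),[30,41),[28,39),[26,37),[24,35); WM=30
i=16 t=38 v=8: → [38,49),[36,47),[34,45),[32,43),[30,41),[28,39); WM=35; [20,31) fires=42 [22,33) fires=36 [24,35) fires=28
i=17 t=39 v=2: → [38,49),[36,47),[34,45),[32,43),[30,41); WM=36
i=18 t=39 v=9: → [38,49),[36,47),[34,45),[32,43),[30,41); WM=36
i=19 t=40 v=1: → [40,51),[38,49),[36,47),[34,45),[32,43),[30,41); WM=37; [26,37) fires=24
i=20 t=47 v=7: → [46,57),[44,55),[42,53),[40,51),[38,49); WM=44; [28,39) fires=26 [30,41) fires=38 [32,43) fires=30
i=21 t=52 v=7: → [52,63),[50,61),[48,59),[46,57),[44,55),[42,53); WM=49; [34,45) fires=20 [36,47) fires=20 [38,49) fires=27
i=22 t=41 v=2: DROP (t<49-2); WM=49
i=23 t=38 v=5: DROP (t<49-2); WM=49

[0,11)=21 [2,13)=24 [4,15)=14 [6,17)=14 [8,19)=16 [10,21)=5 [12,23)=22 [14,25)=26 [16,27)=36 [18,29)=34 [20,31)=42 [22,33)=36 [24,35)=28 [26,37)=24 [28,39)=26 [30,41)=38 [32,43)=30 [34,45)=20 [36,47)=20 [38,49)=27 [40,51)=8 [42,53)=14 [44,55)=14 [46,57)=14 [48,59)=7 [50,61)=7 [52,63)=7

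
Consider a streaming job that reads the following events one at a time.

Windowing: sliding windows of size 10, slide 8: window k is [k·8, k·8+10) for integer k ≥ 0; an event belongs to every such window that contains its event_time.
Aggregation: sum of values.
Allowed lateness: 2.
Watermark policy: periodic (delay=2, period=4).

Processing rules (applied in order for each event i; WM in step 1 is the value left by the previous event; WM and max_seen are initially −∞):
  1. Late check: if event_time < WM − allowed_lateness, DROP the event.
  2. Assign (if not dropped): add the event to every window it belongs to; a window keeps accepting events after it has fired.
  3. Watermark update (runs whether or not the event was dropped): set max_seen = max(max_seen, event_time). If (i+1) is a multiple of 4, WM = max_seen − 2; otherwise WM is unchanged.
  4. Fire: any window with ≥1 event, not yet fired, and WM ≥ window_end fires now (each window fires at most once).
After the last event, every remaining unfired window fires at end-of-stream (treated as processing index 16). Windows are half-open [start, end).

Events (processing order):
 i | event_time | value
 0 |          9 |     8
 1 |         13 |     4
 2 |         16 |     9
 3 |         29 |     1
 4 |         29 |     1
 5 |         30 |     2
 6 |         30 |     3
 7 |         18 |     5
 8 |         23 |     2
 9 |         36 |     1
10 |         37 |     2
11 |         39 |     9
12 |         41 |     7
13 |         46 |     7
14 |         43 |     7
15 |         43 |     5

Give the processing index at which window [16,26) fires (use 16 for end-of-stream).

3

i=0 t=9 v=8: → [8,18),[0,10); WM=−∞
i=1 t=13 v=4: → [8,18); WM=−∞
i=2 t=16 v=9: → [16,26),[8,18); WM=−∞
i=3 t=29 v=1: → [24,34); WM=27; [0,10) fires=8 [8,18) fires=21 [16,26) fires=9
i=4 t=29 v=1: → [24,34); WM=27
i=5 t=30 v=2: → [24,34); WM=27
i=6 t=30 v=3: → [24,34); WM=27
i=7 t=18 v=5: DROP (t<27-2); WM=28
i=8 t=23 v=2: DROP (t<28-2); WM=28
i=9 t=36 v=1: → [32,42); WM=28
i=10 t=37 v=2: → [32,42); WM=28
i=11 t=39 v=9: → [32,42); WM=37; [24,34) fires=7
i=12 t=41 v=7: → [40,50),[32,42); WM=37
i=13 t=46 v=7: → [40,50); WM=37
i=14 t=43 v=7: → [40,50); WM=37
i=15 t=43 v=5: → [40,50); WM=44; [32,42) fires=19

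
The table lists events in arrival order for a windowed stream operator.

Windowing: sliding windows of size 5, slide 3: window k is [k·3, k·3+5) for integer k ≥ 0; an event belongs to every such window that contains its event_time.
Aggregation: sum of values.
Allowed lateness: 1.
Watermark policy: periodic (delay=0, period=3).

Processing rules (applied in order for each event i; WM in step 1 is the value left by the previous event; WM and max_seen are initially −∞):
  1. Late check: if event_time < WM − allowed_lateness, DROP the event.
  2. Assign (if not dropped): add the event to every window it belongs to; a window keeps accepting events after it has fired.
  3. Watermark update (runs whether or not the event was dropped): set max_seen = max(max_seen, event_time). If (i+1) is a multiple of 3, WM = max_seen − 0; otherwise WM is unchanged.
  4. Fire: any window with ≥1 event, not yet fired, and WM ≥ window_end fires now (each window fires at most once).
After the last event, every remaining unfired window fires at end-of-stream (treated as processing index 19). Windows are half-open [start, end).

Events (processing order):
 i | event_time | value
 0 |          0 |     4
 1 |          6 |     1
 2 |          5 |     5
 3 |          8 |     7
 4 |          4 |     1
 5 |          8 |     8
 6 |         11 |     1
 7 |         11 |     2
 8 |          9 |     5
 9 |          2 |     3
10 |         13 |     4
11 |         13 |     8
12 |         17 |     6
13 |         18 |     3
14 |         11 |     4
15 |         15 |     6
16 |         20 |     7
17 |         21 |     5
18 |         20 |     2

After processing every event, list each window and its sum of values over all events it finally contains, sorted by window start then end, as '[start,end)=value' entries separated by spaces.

i=0 t=0 v=4: → [0,5); WM=−∞
i=1 t=6 v=1: → [6,11),[3,8); WM=−∞
i=2 t=5 v=5: → [3,8); WM=6; [0,5) fires=4
i=3 t=8 v=7: → [6,11); WM=6
i=4 t=4 v=1: DROP (t<6-1); WM=6
i=5 t=8 v=8: → [6,11); WM=8; [3,8) fires=6
i=6 t=11 v=1: → [9,14); WM=8
i=7 t=11 v=2: → [9,14); WM=8
i=8 t=9 v=5: → [9,14),[6,11); WM=11; [6,11) fires=21
i=9 t=2 v=3: DROP (t<11-1); WM=11
i=10 t=13 v=4: → [12,17),[9,14); WM=11
i=11 t=13 v=8: → [12,17),[9,14); WM=13
i=12 t=17 v=6: → [15,20); WM=13
i=13 t=18 v=3: → [18,23),[15,20); WM=13
i=14 t=11 v=4: DROP (t<13-1); WM=18; [9,14) fires=20 [12,17) fires=12
i=15 t=15 v=6: DROP (t<18-1); WM=18
i=16 t=20 v=7: → [18,23); WM=18
i=17 t=21 v=5: → [21,26),[18,23); WM=21; [15,20) fires=9
i=18 t=20 v=2: → [18,23); WM=21

[0,5)=4 [3,8)=6 [6,11)=21 [9,14)=20 [12,17)=12 [15,20)=9 [18,23)=17 [21,26)=5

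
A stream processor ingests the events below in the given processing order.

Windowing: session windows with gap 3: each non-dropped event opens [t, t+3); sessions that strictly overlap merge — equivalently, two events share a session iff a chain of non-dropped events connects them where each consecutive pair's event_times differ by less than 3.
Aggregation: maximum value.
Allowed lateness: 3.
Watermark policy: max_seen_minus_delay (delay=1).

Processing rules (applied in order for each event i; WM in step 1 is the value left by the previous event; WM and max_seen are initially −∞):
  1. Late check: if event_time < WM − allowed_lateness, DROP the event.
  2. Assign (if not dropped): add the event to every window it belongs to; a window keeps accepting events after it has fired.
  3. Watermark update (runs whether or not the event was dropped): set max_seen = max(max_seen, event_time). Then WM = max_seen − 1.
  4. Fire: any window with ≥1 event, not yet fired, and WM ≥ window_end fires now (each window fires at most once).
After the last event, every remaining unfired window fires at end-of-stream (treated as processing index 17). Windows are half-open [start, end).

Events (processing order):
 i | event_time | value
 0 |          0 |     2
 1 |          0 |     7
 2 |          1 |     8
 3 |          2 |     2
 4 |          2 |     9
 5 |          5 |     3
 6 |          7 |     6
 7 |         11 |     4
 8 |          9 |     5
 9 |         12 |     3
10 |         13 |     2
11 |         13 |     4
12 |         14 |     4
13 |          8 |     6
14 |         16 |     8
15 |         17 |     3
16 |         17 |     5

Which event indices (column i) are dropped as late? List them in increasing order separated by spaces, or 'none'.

13

i=0 t=0 v=2: → [0,3); WM=-1
i=1 t=0 v=7: → [0,3); WM=-1
i=2 t=1 v=8: → [0,4); WM=0
i=3 t=2 v=2: → [0,5); WM=1
i=4 t=2 v=9: → [0,5); WM=1
i=5 t=5 v=3: → [5,8); WM=4
i=6 t=7 v=6: → [5,10); WM=6
i=7 t=11 v=4: → [11,14); WM=10
i=8 t=9 v=5: → [5,14); WM=10
i=9 t=12 v=3: → [5,15); WM=11
i=10 t=13 v=2: → [5,16); WM=12
i=11 t=13 v=4: → [5,16); WM=12
i=12 t=14 v=4: → [5,17); WM=13
i=13 t=8 v=6: DROP (t<13-3); WM=13
i=14 t=16 v=8: → [5,19); WM=15
i=15 t=17 v=3: → [5,20); WM=16
i=16 t=17 v=5: → [5,20); WM=16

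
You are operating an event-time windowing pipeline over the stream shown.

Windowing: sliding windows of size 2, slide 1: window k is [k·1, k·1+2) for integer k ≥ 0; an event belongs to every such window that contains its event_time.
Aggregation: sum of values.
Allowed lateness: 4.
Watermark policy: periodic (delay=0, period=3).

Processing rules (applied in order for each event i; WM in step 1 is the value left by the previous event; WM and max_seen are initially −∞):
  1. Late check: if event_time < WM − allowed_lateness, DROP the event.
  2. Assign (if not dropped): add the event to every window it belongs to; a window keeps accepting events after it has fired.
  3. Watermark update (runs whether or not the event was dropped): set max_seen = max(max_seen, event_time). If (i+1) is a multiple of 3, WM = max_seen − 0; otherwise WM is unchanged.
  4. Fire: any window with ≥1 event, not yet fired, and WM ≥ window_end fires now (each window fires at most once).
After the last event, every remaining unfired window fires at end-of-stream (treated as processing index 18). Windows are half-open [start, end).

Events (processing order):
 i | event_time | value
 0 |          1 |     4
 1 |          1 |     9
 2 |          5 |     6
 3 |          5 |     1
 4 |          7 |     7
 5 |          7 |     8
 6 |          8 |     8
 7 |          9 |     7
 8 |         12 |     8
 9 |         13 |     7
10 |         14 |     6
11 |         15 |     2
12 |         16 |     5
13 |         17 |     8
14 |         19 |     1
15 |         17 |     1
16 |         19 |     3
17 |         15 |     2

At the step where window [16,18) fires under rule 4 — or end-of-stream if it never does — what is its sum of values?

13

i=0 t=1 v=4: → [1,3),[0,2); WM=−∞
i=1 t=1 v=9: → [1,3),[0,2); WM=−∞
i=2 t=5 v=6: → [5,7),[4,6); WM=5; [0,2) fires=13 [1,3) fires=13
i=3 t=5 v=1: → [5,7),[4,6); WM=5
i=4 t=7 v=7: → [7,9),[6,8); WM=5
i=5 t=7 v=8: → [7,9),[6,8); WM=7; [4,6) fires=7 [5,7) fires=7
i=6 t=8 v=8: → [8,10),[7,9); WM=7
i=7 t=9 v=7: → [9,11),[8,10); WM=7
i=8 t=12 v=8: → [12,14),[11,13); WM=12; [6,8) fires=15 [7,9) fires=23 [8,10) fires=15 [9,11) fires=7
i=9 t=13 v=7: → [13,15),[12,14); WM=12
i=10 t=14 v=6: → [14,16),[13,15); WM=12
i=11 t=15 v=2: → [15,17),[14,16); WM=15; [11,13) fires=8 [12,14) fires=15 [13,15) fires=13
i=12 t=16 v=5: → [16,18),[15,17); WM=15
i=13 t=17 v=8: → [17,19),[16,18); WM=15
i=14 t=19 v=1: → [19,21),[18,20); WM=19; [14,16) fires=8 [15,17) fires=7 [16,18) fires=13 [17,19) fires=8
i=15 t=17 v=1: → [17,19),[16,18); WM=19
i=16 t=19 v=3: → [19,21),[18,20); WM=19
i=17 t=15 v=2: → [15,17),[14,16); WM=19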